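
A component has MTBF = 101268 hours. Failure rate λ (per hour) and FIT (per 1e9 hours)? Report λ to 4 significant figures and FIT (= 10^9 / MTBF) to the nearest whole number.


Formula: λ = 1 / MTBF; FIT = λ × 1e9 = 1e9 / MTBF
λ = 1 / 101268 ≈ 9.875e-06 failures/hour
FIT = 1e9 / 101268 ≈ 9875 failures per 1e9 hours (nearest whole number)

λ = 9.875e-06 /h, FIT = 9875


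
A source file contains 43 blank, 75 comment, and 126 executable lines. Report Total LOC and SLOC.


Total LOC = blank + comment + code
Total LOC = 43 + 75 + 126 = 244
SLOC (source only) = code = 126

Total LOC: 244, SLOC: 126


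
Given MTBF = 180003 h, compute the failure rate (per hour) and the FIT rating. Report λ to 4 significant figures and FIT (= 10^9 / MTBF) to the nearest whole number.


Formula: λ = 1 / MTBF; FIT = λ × 1e9 = 1e9 / MTBF
λ = 1 / 180003 ≈ 5.555e-06 failures/hour
FIT = 1e9 / 180003 ≈ 5555 failures per 1e9 hours (nearest whole number)

λ = 5.555e-06 /h, FIT = 5555


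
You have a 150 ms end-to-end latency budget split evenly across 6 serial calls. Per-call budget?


Formula: per_stage = total_budget / stages
per_stage = 150 / 6
per_stage = 25.0 ms

25.0 ms


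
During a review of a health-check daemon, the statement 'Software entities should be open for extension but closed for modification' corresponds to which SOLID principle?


This describes the Open/Closed Principle (OCP)

Open/Closed Principle (OCP)


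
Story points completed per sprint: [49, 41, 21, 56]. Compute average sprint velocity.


Formula: Avg velocity = Total points / Number of sprints
Points: [49, 41, 21, 56]
Sum = 49 + 41 + 21 + 56 = 167
Avg velocity = 167 / 4 = 41.75 points/sprint

41.75 points/sprint


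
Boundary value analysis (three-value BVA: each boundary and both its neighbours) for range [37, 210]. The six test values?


Range: [37, 210]
Boundaries: just below min, min, min+1, max-1, max, just above max
Values: [36, 37, 38, 209, 210, 211]

[36, 37, 38, 209, 210, 211]


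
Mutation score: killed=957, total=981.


Mutation score = killed / total * 100
Mutation score = 957 / 981 * 100
Mutation score = 97.55%

97.55%


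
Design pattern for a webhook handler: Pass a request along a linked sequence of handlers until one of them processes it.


This matches the Chain of Responsibility pattern

Chain of Responsibility


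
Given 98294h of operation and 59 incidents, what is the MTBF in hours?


Formula: MTBF = Total operating time / Number of failures
MTBF = 98294 / 59
MTBF = 1666.0 hours

1666.0 hours


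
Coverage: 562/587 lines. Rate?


Coverage = covered / total * 100
Coverage = 562 / 587 * 100
Coverage = 95.74%

95.74%


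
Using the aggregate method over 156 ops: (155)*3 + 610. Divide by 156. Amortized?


Formula: Amortized cost = Total cost / Operations
Total cost = (155 * 3) + (1 * 610)
Total cost = 465 + 610 = 1075
Amortized = 1075 / 156 = 6.891

6.891


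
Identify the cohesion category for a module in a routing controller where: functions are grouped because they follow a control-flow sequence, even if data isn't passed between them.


Reasoning: Grouped by order of execution within a routine, not by data flow
Type: Procedural cohesion

Procedural cohesion


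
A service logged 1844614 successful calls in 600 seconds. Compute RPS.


Formula: throughput = requests / seconds
throughput = 1844614 / 600
throughput = 3074.36 requests/second

3074.36 requests/second


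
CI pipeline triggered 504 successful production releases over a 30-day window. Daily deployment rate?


Formula: deployments per day = releases / days
= 504 / 30
= 16.8 deploys/day
(equivalently, 117.6 deploys/week)

16.8 deploys/day


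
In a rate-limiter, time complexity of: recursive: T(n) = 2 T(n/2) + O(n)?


Reasoning: master theorem case 2 (merge-sort recurrence)
Complexity: O(n log n)

O(n log n)


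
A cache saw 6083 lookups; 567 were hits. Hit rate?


Formula: hit rate = hits / (hits + misses) * 100
hit rate = 567 / (567 + 5516) * 100
hit rate = 567 / 6083 * 100
hit rate = 9.32%

9.32%


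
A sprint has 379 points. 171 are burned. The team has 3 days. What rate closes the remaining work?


Formula: Required rate = Remaining points / Days left
Remaining = 379 - 171 = 208 points
Required rate = 208 / 3 = 69.33 points/day

69.33 points/day


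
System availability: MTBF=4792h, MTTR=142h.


Availability = MTBF / (MTBF + MTTR)
Availability = 4792 / (4792 + 142)
Availability = 4792 / 4934
Availability = 97.122%

97.122%


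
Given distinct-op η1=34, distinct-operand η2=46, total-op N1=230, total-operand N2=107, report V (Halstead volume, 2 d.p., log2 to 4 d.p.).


Formula: V = N * log2(η), where N = N1 + N2 and η = η1 + η2
η = 34 + 46 = 80
N = 230 + 107 = 337
log2(80) ≈ 6.3219
V = 337 * 6.3219 = 2130.48

2130.48


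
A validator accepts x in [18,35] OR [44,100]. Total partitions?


Valid ranges: [18,35] and [44,100]
Class 1: x < 18 — invalid
Class 2: 18 ≤ x ≤ 35 — valid
Class 3: 35 < x < 44 — invalid (gap between ranges)
Class 4: 44 ≤ x ≤ 100 — valid
Class 5: x > 100 — invalid
Total equivalence classes: 5

5 equivalence classes


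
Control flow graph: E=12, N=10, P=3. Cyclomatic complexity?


Formula: V(G) = E - N + 2P
V(G) = 12 - 10 + 2*3
V(G) = 2 + 6
V(G) = 8

8


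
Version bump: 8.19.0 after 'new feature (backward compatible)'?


Current: 8.19.0
Change category: 'new feature (backward compatible)' → minor bump
SemVer rule: minor bump → increment MINOR, reset PATCH to 0 (MAJOR unchanged)
New: 8.20.0

8.20.0


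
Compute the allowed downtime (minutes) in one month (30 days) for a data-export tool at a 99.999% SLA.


Formula: allowed downtime = period * (100 - SLA) / 100
Period (month (30 days)) = 43200 minutes
Unavailability fraction = (100 - 99.999) / 100
Allowed downtime = 43200 * (100 - 99.999) / 100
Allowed downtime = 0.432 minutes

0.432 minutes


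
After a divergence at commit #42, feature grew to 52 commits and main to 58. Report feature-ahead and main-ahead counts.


Common ancestor: commit #42
feature commits after divergence: 52 - 42 = 10
main commits after divergence: 58 - 42 = 16
feature is 10 commits ahead of main
main is 16 commits ahead of feature

feature ahead: 10, main ahead: 16


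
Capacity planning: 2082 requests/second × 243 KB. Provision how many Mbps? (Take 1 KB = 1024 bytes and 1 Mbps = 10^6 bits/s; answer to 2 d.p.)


Formula: Mbps = payload_bytes * RPS * 8 / 1e6
Payload per request = 243 KB = 243 * 1024 = 248832 bytes
Total bytes/sec = 248832 * 2082 = 518068224
Total bits/sec = 518068224 * 8 = 4144545792
Mbps = 4144545792 / 1e6 = 4144.55

4144.55 Mbps


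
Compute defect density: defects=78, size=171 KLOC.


Defect density = defects / KLOC
Defect density = 78 / 171
Defect density = 0.456 defects/KLOC

0.456 defects/KLOC


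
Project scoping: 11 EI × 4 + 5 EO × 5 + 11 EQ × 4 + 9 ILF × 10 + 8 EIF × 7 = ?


UFP = EI*4 + EO*5 + EQ*4 + ILF*10 + EIF*7
UFP = 11*4 + 5*5 + 11*4 + 9*10 + 8*7
UFP = 44 + 25 + 44 + 90 + 56
UFP = 259

259


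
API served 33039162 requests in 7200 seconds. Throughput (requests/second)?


Formula: throughput = requests / seconds
throughput = 33039162 / 7200
throughput = 4588.77 requests/second

4588.77 requests/second


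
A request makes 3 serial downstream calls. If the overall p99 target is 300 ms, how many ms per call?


Formula: per_stage = total_budget / stages
per_stage = 300 / 3
per_stage = 100.0 ms

100.0 ms


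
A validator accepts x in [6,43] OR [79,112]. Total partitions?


Valid ranges: [6,43] and [79,112]
Class 1: x < 6 — invalid
Class 2: 6 ≤ x ≤ 43 — valid
Class 3: 43 < x < 79 — invalid (gap between ranges)
Class 4: 79 ≤ x ≤ 112 — valid
Class 5: x > 112 — invalid
Total equivalence classes: 5

5 equivalence classes


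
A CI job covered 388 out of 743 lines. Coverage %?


Coverage = covered / total * 100
Coverage = 388 / 743 * 100
Coverage = 52.22%

52.22%


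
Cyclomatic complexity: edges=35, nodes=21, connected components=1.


Formula: V(G) = E - N + 2P
V(G) = 35 - 21 + 2*1
V(G) = 14 + 2
V(G) = 16

16


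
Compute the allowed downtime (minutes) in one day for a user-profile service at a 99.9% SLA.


Formula: allowed downtime = period * (100 - SLA) / 100
Period (day) = 1440 minutes
Unavailability fraction = (100 - 99.9) / 100
Allowed downtime = 1440 * (100 - 99.9) / 100
Allowed downtime = 1.44 minutes

1.44 minutes


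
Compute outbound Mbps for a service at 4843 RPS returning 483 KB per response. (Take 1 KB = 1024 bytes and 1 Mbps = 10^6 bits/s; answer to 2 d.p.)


Formula: Mbps = payload_bytes * RPS * 8 / 1e6
Payload per request = 483 KB = 483 * 1024 = 494592 bytes
Total bytes/sec = 494592 * 4843 = 2395309056
Total bits/sec = 2395309056 * 8 = 19162472448
Mbps = 19162472448 / 1e6 = 19162.47

19162.47 Mbps


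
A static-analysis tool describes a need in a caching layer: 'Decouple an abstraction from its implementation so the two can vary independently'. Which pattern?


This matches the Bridge pattern

Bridge


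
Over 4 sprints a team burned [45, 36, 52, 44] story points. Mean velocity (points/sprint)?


Formula: Avg velocity = Total points / Number of sprints
Points: [45, 36, 52, 44]
Sum = 45 + 36 + 52 + 44 = 177
Avg velocity = 177 / 4 = 44.25 points/sprint

44.25 points/sprint


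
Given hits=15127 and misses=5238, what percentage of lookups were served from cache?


Formula: hit rate = hits / (hits + misses) * 100
hit rate = 15127 / (15127 + 5238) * 100
hit rate = 15127 / 20365 * 100
hit rate = 74.28%

74.28%


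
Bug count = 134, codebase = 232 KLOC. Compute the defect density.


Defect density = defects / KLOC
Defect density = 134 / 232
Defect density = 0.578 defects/KLOC

0.578 defects/KLOC


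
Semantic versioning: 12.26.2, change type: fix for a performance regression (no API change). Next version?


Current: 12.26.2
Change category: 'fix for a performance regression (no API change)' → patch bump
SemVer rule: patch bump → increment PATCH (MAJOR and MINOR unchanged)
New: 12.26.3

12.26.3


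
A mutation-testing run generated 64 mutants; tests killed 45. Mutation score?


Mutation score = killed / total * 100
Mutation score = 45 / 64 * 100
Mutation score = 70.31%

70.31%


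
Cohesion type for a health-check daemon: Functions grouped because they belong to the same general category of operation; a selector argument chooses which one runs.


Reasoning: Grouped by category of activity, not by data or sequence
Type: Logical cohesion

Logical cohesion


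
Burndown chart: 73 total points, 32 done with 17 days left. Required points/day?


Formula: Required rate = Remaining points / Days left
Remaining = 73 - 32 = 41 points
Required rate = 41 / 17 = 2.41 points/day

2.41 points/day


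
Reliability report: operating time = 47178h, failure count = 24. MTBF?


Formula: MTBF = Total operating time / Number of failures
MTBF = 47178 / 24
MTBF = 1965.75 hours

1965.75 hours


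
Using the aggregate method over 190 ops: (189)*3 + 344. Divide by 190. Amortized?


Formula: Amortized cost = Total cost / Operations
Total cost = (189 * 3) + (1 * 344)
Total cost = 567 + 344 = 911
Amortized = 911 / 190 = 4.7947

4.7947


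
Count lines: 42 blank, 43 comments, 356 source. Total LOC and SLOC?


Total LOC = blank + comment + code
Total LOC = 42 + 43 + 356 = 441
SLOC (source only) = code = 356

Total LOC: 441, SLOC: 356


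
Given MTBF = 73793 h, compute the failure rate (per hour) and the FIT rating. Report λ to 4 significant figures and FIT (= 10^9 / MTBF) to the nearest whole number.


Formula: λ = 1 / MTBF; FIT = λ × 1e9 = 1e9 / MTBF
λ = 1 / 73793 ≈ 1.355e-05 failures/hour
FIT = 1e9 / 73793 ≈ 13551 failures per 1e9 hours (nearest whole number)

λ = 1.355e-05 /h, FIT = 13551


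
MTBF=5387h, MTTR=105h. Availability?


Availability = MTBF / (MTBF + MTTR)
Availability = 5387 / (5387 + 105)
Availability = 5387 / 5492
Availability = 98.0881%

98.0881%


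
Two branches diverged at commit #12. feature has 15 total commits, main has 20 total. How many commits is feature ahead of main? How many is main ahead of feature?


Common ancestor: commit #12
feature commits after divergence: 15 - 12 = 3
main commits after divergence: 20 - 12 = 8
feature is 3 commits ahead of main
main is 8 commits ahead of feature

feature ahead: 3, main ahead: 8


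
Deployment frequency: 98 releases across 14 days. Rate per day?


Formula: deployments per day = releases / days
= 98 / 14
= 7.0 deploys/day
(equivalently, 49.0 deploys/week)

7.0 deploys/day


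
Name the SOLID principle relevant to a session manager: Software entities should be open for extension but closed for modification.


This describes the Open/Closed Principle (OCP)

Open/Closed Principle (OCP)


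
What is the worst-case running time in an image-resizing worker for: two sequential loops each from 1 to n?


Reasoning: sequential dominates: O(n) + O(n) = O(n)
Complexity: O(n)

O(n)


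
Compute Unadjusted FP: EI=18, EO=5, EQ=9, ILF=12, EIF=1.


UFP = EI*4 + EO*5 + EQ*4 + ILF*10 + EIF*7
UFP = 18*4 + 5*5 + 9*4 + 12*10 + 1*7
UFP = 72 + 25 + 36 + 120 + 7
UFP = 260

260


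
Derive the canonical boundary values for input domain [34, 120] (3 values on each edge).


Range: [34, 120]
Boundaries: just below min, min, min+1, max-1, max, just above max
Values: [33, 34, 35, 119, 120, 121]

[33, 34, 35, 119, 120, 121]


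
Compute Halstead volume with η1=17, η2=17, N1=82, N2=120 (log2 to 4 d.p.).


Formula: V = N * log2(η), where N = N1 + N2 and η = η1 + η2
η = 17 + 17 = 34
N = 82 + 120 = 202
log2(34) ≈ 5.0875
V = 202 * 5.0875 = 1027.68

1027.68


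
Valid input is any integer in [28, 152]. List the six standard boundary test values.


Range: [28, 152]
Boundaries: just below min, min, min+1, max-1, max, just above max
Values: [27, 28, 29, 151, 152, 153]

[27, 28, 29, 151, 152, 153]


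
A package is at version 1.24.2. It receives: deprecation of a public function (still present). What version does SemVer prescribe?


Current: 1.24.2
Change category: 'deprecation of a public function (still present)' → minor bump
SemVer rule: minor bump → increment MINOR, reset PATCH to 0 (MAJOR unchanged)
New: 1.25.0

1.25.0


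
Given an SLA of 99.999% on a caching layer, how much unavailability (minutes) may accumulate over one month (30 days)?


Formula: allowed downtime = period * (100 - SLA) / 100
Period (month (30 days)) = 43200 minutes
Unavailability fraction = (100 - 99.999) / 100
Allowed downtime = 43200 * (100 - 99.999) / 100
Allowed downtime = 0.432 minutes

0.432 minutes


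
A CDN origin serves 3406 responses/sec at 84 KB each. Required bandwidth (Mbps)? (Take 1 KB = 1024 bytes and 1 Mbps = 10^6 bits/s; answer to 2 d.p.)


Formula: Mbps = payload_bytes * RPS * 8 / 1e6
Payload per request = 84 KB = 84 * 1024 = 86016 bytes
Total bytes/sec = 86016 * 3406 = 292970496
Total bits/sec = 292970496 * 8 = 2343763968
Mbps = 2343763968 / 1e6 = 2343.76

2343.76 Mbps


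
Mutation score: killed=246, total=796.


Mutation score = killed / total * 100
Mutation score = 246 / 796 * 100
Mutation score = 30.9%

30.9%


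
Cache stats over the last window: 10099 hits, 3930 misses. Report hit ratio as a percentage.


Formula: hit rate = hits / (hits + misses) * 100
hit rate = 10099 / (10099 + 3930) * 100
hit rate = 10099 / 14029 * 100
hit rate = 71.99%

71.99%


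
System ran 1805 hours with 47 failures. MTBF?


Formula: MTBF = Total operating time / Number of failures
MTBF = 1805 / 47
MTBF = 38.4 hours

38.4 hours


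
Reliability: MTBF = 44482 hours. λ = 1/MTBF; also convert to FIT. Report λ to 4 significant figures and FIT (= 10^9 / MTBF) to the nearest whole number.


Formula: λ = 1 / MTBF; FIT = λ × 1e9 = 1e9 / MTBF
λ = 1 / 44482 ≈ 2.248e-05 failures/hour
FIT = 1e9 / 44482 ≈ 22481 failures per 1e9 hours (nearest whole number)

λ = 2.248e-05 /h, FIT = 22481


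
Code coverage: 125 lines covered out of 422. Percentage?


Coverage = covered / total * 100
Coverage = 125 / 422 * 100
Coverage = 29.62%

29.62%


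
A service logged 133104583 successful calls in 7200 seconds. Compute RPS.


Formula: throughput = requests / seconds
throughput = 133104583 / 7200
throughput = 18486.75 requests/second

18486.75 requests/second


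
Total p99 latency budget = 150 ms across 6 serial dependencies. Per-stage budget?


Formula: per_stage = total_budget / stages
per_stage = 150 / 6
per_stage = 25.0 ms

25.0 ms


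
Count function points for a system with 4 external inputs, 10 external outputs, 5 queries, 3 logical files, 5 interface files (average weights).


UFP = EI*4 + EO*5 + EQ*4 + ILF*10 + EIF*7
UFP = 4*4 + 10*5 + 5*4 + 3*10 + 5*7
UFP = 16 + 50 + 20 + 30 + 35
UFP = 151

151


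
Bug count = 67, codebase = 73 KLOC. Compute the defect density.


Defect density = defects / KLOC
Defect density = 67 / 73
Defect density = 0.918 defects/KLOC

0.918 defects/KLOC


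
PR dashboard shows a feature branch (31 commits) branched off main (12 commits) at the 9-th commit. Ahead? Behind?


Common ancestor: commit #9
feature commits after divergence: 31 - 9 = 22
main commits after divergence: 12 - 9 = 3
feature is 22 commits ahead of main
main is 3 commits ahead of feature

feature ahead: 22, main ahead: 3


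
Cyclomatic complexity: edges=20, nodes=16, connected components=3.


Formula: V(G) = E - N + 2P
V(G) = 20 - 16 + 2*3
V(G) = 4 + 6
V(G) = 10

10


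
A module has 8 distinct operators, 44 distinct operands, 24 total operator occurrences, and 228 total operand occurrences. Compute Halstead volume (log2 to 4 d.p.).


Formula: V = N * log2(η), where N = N1 + N2 and η = η1 + η2
η = 8 + 44 = 52
N = 24 + 228 = 252
log2(52) ≈ 5.7004
V = 252 * 5.7004 = 1436.50

1436.50


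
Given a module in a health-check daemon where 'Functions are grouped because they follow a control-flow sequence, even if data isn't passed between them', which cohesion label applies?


Reasoning: Grouped by order of execution within a routine, not by data flow
Type: Procedural cohesion

Procedural cohesion


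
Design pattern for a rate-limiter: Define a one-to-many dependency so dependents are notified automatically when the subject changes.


This matches the Observer pattern

Observer


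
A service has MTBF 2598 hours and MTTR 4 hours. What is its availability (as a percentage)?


Availability = MTBF / (MTBF + MTTR)
Availability = 2598 / (2598 + 4)
Availability = 2598 / 2602
Availability = 99.8463%

99.8463%


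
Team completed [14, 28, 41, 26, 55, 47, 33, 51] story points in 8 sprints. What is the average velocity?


Formula: Avg velocity = Total points / Number of sprints
Points: [14, 28, 41, 26, 55, 47, 33, 51]
Sum = 14 + 28 + 41 + 26 + 55 + 47 + 33 + 51 = 295
Avg velocity = 295 / 8 = 36.88 points/sprint

36.88 points/sprint


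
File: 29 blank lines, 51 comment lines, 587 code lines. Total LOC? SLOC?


Total LOC = blank + comment + code
Total LOC = 29 + 51 + 587 = 667
SLOC (source only) = code = 587

Total LOC: 667, SLOC: 587


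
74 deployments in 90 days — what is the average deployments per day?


Formula: deployments per day = releases / days
= 74 / 90
= 0.822 deploys/day
(equivalently, 5.76 deploys/week)

0.822 deploys/day


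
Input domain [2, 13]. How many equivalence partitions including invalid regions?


Valid range: [2, 13]
Class 1: x < 2 — invalid
Class 2: 2 ≤ x ≤ 13 — valid
Class 3: x > 13 — invalid
Total equivalence classes: 3

3 equivalence classes


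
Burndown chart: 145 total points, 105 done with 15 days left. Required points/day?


Formula: Required rate = Remaining points / Days left
Remaining = 145 - 105 = 40 points
Required rate = 40 / 15 = 2.67 points/day

2.67 points/day


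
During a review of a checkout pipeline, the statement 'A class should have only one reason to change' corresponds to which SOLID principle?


This describes the Single Responsibility Principle (SRP)

Single Responsibility Principle (SRP)


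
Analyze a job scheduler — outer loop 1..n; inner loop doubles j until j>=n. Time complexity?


Reasoning: linear outer times logarithmic inner
Complexity: O(n log n)

O(n log n)


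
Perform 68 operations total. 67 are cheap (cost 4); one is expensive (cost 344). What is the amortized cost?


Formula: Amortized cost = Total cost / Operations
Total cost = (67 * 4) + (1 * 344)
Total cost = 268 + 344 = 612
Amortized = 612 / 68 = 9.0

9.0


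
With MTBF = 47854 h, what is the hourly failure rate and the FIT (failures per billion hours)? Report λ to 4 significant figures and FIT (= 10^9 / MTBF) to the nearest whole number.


Formula: λ = 1 / MTBF; FIT = λ × 1e9 = 1e9 / MTBF
λ = 1 / 47854 ≈ 2.090e-05 failures/hour
FIT = 1e9 / 47854 ≈ 20897 failures per 1e9 hours (nearest whole number)

λ = 2.090e-05 /h, FIT = 20897


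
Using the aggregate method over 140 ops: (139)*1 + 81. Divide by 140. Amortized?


Formula: Amortized cost = Total cost / Operations
Total cost = (139 * 1) + (1 * 81)
Total cost = 139 + 81 = 220
Amortized = 220 / 140 = 1.5714

1.5714


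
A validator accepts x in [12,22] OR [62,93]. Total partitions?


Valid ranges: [12,22] and [62,93]
Class 1: x < 12 — invalid
Class 2: 12 ≤ x ≤ 22 — valid
Class 3: 22 < x < 62 — invalid (gap between ranges)
Class 4: 62 ≤ x ≤ 93 — valid
Class 5: x > 93 — invalid
Total equivalence classes: 5

5 equivalence classes


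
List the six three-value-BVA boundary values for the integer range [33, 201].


Range: [33, 201]
Boundaries: just below min, min, min+1, max-1, max, just above max
Values: [32, 33, 34, 200, 201, 202]

[32, 33, 34, 200, 201, 202]


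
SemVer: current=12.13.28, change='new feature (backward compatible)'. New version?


Current: 12.13.28
Change category: 'new feature (backward compatible)' → minor bump
SemVer rule: minor bump → increment MINOR, reset PATCH to 0 (MAJOR unchanged)
New: 12.14.0

12.14.0


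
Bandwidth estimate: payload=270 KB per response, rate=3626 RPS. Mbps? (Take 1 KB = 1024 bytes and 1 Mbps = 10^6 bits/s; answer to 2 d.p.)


Formula: Mbps = payload_bytes * RPS * 8 / 1e6
Payload per request = 270 KB = 270 * 1024 = 276480 bytes
Total bytes/sec = 276480 * 3626 = 1002516480
Total bits/sec = 1002516480 * 8 = 8020131840
Mbps = 8020131840 / 1e6 = 8020.13

8020.13 Mbps


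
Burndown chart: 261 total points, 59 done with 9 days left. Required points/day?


Formula: Required rate = Remaining points / Days left
Remaining = 261 - 59 = 202 points
Required rate = 202 / 9 = 22.44 points/day

22.44 points/day


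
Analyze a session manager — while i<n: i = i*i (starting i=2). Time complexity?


Reasoning: squaring drives double-exponential growth; iterations ~ log log n
Complexity: O(log log n)

O(log log n)


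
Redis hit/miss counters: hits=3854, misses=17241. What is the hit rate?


Formula: hit rate = hits / (hits + misses) * 100
hit rate = 3854 / (3854 + 17241) * 100
hit rate = 3854 / 21095 * 100
hit rate = 18.27%

18.27%


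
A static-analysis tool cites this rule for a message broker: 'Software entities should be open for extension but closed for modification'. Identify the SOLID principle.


This describes the Open/Closed Principle (OCP)

Open/Closed Principle (OCP)


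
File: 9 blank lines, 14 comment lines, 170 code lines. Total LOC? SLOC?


Total LOC = blank + comment + code
Total LOC = 9 + 14 + 170 = 193
SLOC (source only) = code = 170

Total LOC: 193, SLOC: 170


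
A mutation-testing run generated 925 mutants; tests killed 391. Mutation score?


Mutation score = killed / total * 100
Mutation score = 391 / 925 * 100
Mutation score = 42.27%

42.27%


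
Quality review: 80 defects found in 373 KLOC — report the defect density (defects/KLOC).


Defect density = defects / KLOC
Defect density = 80 / 373
Defect density = 0.214 defects/KLOC

0.214 defects/KLOC


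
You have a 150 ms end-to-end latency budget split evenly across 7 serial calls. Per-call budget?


Formula: per_stage = total_budget / stages
per_stage = 150 / 7
per_stage = 21.43 ms

21.43 ms


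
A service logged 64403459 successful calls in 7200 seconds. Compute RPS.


Formula: throughput = requests / seconds
throughput = 64403459 / 7200
throughput = 8944.92 requests/second

8944.92 requests/second


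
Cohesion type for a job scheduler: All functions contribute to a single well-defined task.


Reasoning: Best: single purpose
Type: Functional cohesion

Functional cohesion


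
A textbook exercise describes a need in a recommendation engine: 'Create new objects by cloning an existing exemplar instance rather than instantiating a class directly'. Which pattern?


This matches the Prototype pattern

Prototype


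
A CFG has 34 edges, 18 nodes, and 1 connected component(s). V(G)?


Formula: V(G) = E - N + 2P
V(G) = 34 - 18 + 2*1
V(G) = 16 + 2
V(G) = 18

18


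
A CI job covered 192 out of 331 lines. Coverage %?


Coverage = covered / total * 100
Coverage = 192 / 331 * 100
Coverage = 58.01%

58.01%


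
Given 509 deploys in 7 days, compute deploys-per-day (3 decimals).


Formula: deployments per day = releases / days
= 509 / 7
= 72.714 deploys/day
(equivalently, 509.0 deploys/week)

72.714 deploys/day


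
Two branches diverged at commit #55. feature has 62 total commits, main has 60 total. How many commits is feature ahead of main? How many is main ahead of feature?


Common ancestor: commit #55
feature commits after divergence: 62 - 55 = 7
main commits after divergence: 60 - 55 = 5
feature is 7 commits ahead of main
main is 5 commits ahead of feature

feature ahead: 7, main ahead: 5


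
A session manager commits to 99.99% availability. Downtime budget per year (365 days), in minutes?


Formula: allowed downtime = period * (100 - SLA) / 100
Period (year (365 days)) = 525600 minutes
Unavailability fraction = (100 - 99.99) / 100
Allowed downtime = 525600 * (100 - 99.99) / 100
Allowed downtime = 52.56 minutes

52.56 minutes


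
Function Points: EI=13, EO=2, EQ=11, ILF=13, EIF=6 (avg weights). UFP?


UFP = EI*4 + EO*5 + EQ*4 + ILF*10 + EIF*7
UFP = 13*4 + 2*5 + 11*4 + 13*10 + 6*7
UFP = 52 + 10 + 44 + 130 + 42
UFP = 278

278


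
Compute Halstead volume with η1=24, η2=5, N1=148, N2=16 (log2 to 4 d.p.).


Formula: V = N * log2(η), where N = N1 + N2 and η = η1 + η2
η = 24 + 5 = 29
N = 148 + 16 = 164
log2(29) ≈ 4.8580
V = 164 * 4.8580 = 796.71

796.71


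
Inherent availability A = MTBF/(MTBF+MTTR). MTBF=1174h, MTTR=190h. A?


Availability = MTBF / (MTBF + MTTR)
Availability = 1174 / (1174 + 190)
Availability = 1174 / 1364
Availability = 86.0704%

86.0704%


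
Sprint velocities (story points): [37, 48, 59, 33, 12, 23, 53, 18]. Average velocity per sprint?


Formula: Avg velocity = Total points / Number of sprints
Points: [37, 48, 59, 33, 12, 23, 53, 18]
Sum = 37 + 48 + 59 + 33 + 12 + 23 + 53 + 18 = 283
Avg velocity = 283 / 8 = 35.38 points/sprint

35.38 points/sprint


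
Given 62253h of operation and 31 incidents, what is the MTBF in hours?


Formula: MTBF = Total operating time / Number of failures
MTBF = 62253 / 31
MTBF = 2008.16 hours

2008.16 hours


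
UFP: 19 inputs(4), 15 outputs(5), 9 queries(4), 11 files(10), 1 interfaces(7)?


UFP = EI*4 + EO*5 + EQ*4 + ILF*10 + EIF*7
UFP = 19*4 + 15*5 + 9*4 + 11*10 + 1*7
UFP = 76 + 75 + 36 + 110 + 7
UFP = 304

304


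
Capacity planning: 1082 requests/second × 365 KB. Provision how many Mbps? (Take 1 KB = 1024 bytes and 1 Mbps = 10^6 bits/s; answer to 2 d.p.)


Formula: Mbps = payload_bytes * RPS * 8 / 1e6
Payload per request = 365 KB = 365 * 1024 = 373760 bytes
Total bytes/sec = 373760 * 1082 = 404408320
Total bits/sec = 404408320 * 8 = 3235266560
Mbps = 3235266560 / 1e6 = 3235.27

3235.27 Mbps


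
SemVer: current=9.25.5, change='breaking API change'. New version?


Current: 9.25.5
Change category: 'breaking API change' → major bump
SemVer rule: major bump → increment MAJOR, reset MINOR and PATCH to 0
New: 10.0.0

10.0.0


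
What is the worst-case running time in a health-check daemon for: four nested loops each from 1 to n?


Reasoning: four levels of nesting
Complexity: O(n^4)

O(n^4)


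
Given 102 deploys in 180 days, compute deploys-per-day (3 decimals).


Formula: deployments per day = releases / days
= 102 / 180
= 0.567 deploys/day
(equivalently, 3.97 deploys/week)

0.567 deploys/day


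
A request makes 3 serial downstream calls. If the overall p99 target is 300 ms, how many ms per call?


Formula: per_stage = total_budget / stages
per_stage = 300 / 3
per_stage = 100.0 ms

100.0 ms


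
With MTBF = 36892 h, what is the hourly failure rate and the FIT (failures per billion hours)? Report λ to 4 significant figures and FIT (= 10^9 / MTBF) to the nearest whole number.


Formula: λ = 1 / MTBF; FIT = λ × 1e9 = 1e9 / MTBF
λ = 1 / 36892 ≈ 2.711e-05 failures/hour
FIT = 1e9 / 36892 ≈ 27106 failures per 1e9 hours (nearest whole number)

λ = 2.711e-05 /h, FIT = 27106


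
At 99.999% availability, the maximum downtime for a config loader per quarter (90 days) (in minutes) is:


Formula: allowed downtime = period * (100 - SLA) / 100
Period (quarter (90 days)) = 129600 minutes
Unavailability fraction = (100 - 99.999) / 100
Allowed downtime = 129600 * (100 - 99.999) / 100
Allowed downtime = 1.296 minutes

1.296 minutes


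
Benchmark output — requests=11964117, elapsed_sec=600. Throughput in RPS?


Formula: throughput = requests / seconds
throughput = 11964117 / 600
throughput = 19940.2 requests/second

19940.2 requests/second


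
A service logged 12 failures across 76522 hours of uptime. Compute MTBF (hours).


Formula: MTBF = Total operating time / Number of failures
MTBF = 76522 / 12
MTBF = 6376.83 hours

6376.83 hours


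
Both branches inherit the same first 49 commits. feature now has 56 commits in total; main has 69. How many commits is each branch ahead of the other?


Common ancestor: commit #49
feature commits after divergence: 56 - 49 = 7
main commits after divergence: 69 - 49 = 20
feature is 7 commits ahead of main
main is 20 commits ahead of feature

feature ahead: 7, main ahead: 20


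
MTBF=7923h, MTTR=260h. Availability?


Availability = MTBF / (MTBF + MTTR)
Availability = 7923 / (7923 + 260)
Availability = 7923 / 8183
Availability = 96.8227%

96.8227%


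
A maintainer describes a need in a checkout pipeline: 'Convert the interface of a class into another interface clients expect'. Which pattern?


This matches the Adapter pattern

Adapter


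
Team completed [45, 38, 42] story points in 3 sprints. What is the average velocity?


Formula: Avg velocity = Total points / Number of sprints
Points: [45, 38, 42]
Sum = 45 + 38 + 42 = 125
Avg velocity = 125 / 3 = 41.67 points/sprint

41.67 points/sprint


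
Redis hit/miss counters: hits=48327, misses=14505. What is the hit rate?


Formula: hit rate = hits / (hits + misses) * 100
hit rate = 48327 / (48327 + 14505) * 100
hit rate = 48327 / 62832 * 100
hit rate = 76.91%

76.91%


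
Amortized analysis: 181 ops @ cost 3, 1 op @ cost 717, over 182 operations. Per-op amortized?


Formula: Amortized cost = Total cost / Operations
Total cost = (181 * 3) + (1 * 717)
Total cost = 543 + 717 = 1260
Amortized = 1260 / 182 = 6.9231

6.9231


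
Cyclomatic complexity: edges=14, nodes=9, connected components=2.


Formula: V(G) = E - N + 2P
V(G) = 14 - 9 + 2*2
V(G) = 5 + 4
V(G) = 9

9


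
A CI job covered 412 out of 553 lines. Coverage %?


Coverage = covered / total * 100
Coverage = 412 / 553 * 100
Coverage = 74.5%

74.5%


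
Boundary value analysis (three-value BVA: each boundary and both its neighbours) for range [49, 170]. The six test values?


Range: [49, 170]
Boundaries: just below min, min, min+1, max-1, max, just above max
Values: [48, 49, 50, 169, 170, 171]

[48, 49, 50, 169, 170, 171]


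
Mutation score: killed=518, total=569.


Mutation score = killed / total * 100
Mutation score = 518 / 569 * 100
Mutation score = 91.04%

91.04%


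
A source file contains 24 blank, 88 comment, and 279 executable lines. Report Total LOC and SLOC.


Total LOC = blank + comment + code
Total LOC = 24 + 88 + 279 = 391
SLOC (source only) = code = 279

Total LOC: 391, SLOC: 279


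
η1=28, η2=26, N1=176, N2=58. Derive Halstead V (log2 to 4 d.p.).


Formula: V = N * log2(η), where N = N1 + N2 and η = η1 + η2
η = 28 + 26 = 54
N = 176 + 58 = 234
log2(54) ≈ 5.7549
V = 234 * 5.7549 = 1346.65

1346.65


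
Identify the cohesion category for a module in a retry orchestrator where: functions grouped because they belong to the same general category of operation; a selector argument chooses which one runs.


Reasoning: Grouped by category of activity, not by data or sequence
Type: Logical cohesion

Logical cohesion


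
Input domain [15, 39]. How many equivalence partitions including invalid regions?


Valid range: [15, 39]
Class 1: x < 15 — invalid
Class 2: 15 ≤ x ≤ 39 — valid
Class 3: x > 39 — invalid
Total equivalence classes: 3

3 equivalence classes


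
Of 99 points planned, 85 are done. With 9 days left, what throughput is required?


Formula: Required rate = Remaining points / Days left
Remaining = 99 - 85 = 14 points
Required rate = 14 / 9 = 1.56 points/day

1.56 points/day


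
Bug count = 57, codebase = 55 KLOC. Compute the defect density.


Defect density = defects / KLOC
Defect density = 57 / 55
Defect density = 1.036 defects/KLOC

1.036 defects/KLOC


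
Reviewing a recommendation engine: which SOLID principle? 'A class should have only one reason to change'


This describes the Single Responsibility Principle (SRP)

Single Responsibility Principle (SRP)


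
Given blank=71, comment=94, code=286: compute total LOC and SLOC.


Total LOC = blank + comment + code
Total LOC = 71 + 94 + 286 = 451
SLOC (source only) = code = 286

Total LOC: 451, SLOC: 286


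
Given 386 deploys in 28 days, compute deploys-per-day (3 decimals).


Formula: deployments per day = releases / days
= 386 / 28
= 13.786 deploys/day
(equivalently, 96.5 deploys/week)

13.786 deploys/day


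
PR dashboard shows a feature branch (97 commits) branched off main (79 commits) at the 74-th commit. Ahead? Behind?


Common ancestor: commit #74
feature commits after divergence: 97 - 74 = 23
main commits after divergence: 79 - 74 = 5
feature is 23 commits ahead of main
main is 5 commits ahead of feature

feature ahead: 23, main ahead: 5


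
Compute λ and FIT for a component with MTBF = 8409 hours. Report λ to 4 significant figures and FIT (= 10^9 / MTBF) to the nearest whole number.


Formula: λ = 1 / MTBF; FIT = λ × 1e9 = 1e9 / MTBF
λ = 1 / 8409 ≈ 1.189e-04 failures/hour
FIT = 1e9 / 8409 ≈ 118920 failures per 1e9 hours (nearest whole number)

λ = 1.189e-04 /h, FIT = 118920


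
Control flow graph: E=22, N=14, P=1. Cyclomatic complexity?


Formula: V(G) = E - N + 2P
V(G) = 22 - 14 + 2*1
V(G) = 8 + 2
V(G) = 10

10


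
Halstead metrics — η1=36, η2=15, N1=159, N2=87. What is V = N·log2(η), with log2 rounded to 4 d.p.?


Formula: V = N * log2(η), where N = N1 + N2 and η = η1 + η2
η = 36 + 15 = 51
N = 159 + 87 = 246
log2(51) ≈ 5.6724
V = 246 * 5.6724 = 1395.41

1395.41


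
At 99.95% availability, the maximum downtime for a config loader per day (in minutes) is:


Formula: allowed downtime = period * (100 - SLA) / 100
Period (day) = 1440 minutes
Unavailability fraction = (100 - 99.95) / 100
Allowed downtime = 1440 * (100 - 99.95) / 100
Allowed downtime = 0.72 minutes

0.72 minutes


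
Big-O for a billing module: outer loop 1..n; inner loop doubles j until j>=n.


Reasoning: linear outer times logarithmic inner
Complexity: O(n log n)

O(n log n)


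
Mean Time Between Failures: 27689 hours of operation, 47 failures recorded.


Formula: MTBF = Total operating time / Number of failures
MTBF = 27689 / 47
MTBF = 589.13 hours

589.13 hours


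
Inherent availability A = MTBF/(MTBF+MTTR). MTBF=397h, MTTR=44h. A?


Availability = MTBF / (MTBF + MTTR)
Availability = 397 / (397 + 44)
Availability = 397 / 441
Availability = 90.0227%

90.0227%


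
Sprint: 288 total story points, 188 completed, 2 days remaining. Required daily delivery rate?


Formula: Required rate = Remaining points / Days left
Remaining = 288 - 188 = 100 points
Required rate = 100 / 2 = 50.0 points/day

50.0 points/day


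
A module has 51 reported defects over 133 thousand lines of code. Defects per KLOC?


Defect density = defects / KLOC
Defect density = 51 / 133
Defect density = 0.383 defects/KLOC

0.383 defects/KLOC


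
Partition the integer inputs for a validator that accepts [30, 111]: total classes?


Valid range: [30, 111]
Class 1: x < 30 — invalid
Class 2: 30 ≤ x ≤ 111 — valid
Class 3: x > 111 — invalid
Total equivalence classes: 3

3 equivalence classes


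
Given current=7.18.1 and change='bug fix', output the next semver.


Current: 7.18.1
Change category: 'bug fix' → patch bump
SemVer rule: patch bump → increment PATCH (MAJOR and MINOR unchanged)
New: 7.18.2

7.18.2


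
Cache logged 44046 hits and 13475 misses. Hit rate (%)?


Formula: hit rate = hits / (hits + misses) * 100
hit rate = 44046 / (44046 + 13475) * 100
hit rate = 44046 / 57521 * 100
hit rate = 76.57%

76.57%


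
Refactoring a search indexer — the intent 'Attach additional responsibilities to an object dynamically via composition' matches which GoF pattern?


This matches the Decorator pattern

Decorator


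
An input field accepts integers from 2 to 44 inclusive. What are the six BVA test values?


Range: [2, 44]
Boundaries: just below min, min, min+1, max-1, max, just above max
Values: [1, 2, 3, 43, 44, 45]

[1, 2, 3, 43, 44, 45]


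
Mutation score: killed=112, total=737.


Mutation score = killed / total * 100
Mutation score = 112 / 737 * 100
Mutation score = 15.2%

15.2%


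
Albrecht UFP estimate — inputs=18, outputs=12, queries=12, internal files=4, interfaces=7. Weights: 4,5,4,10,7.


UFP = EI*4 + EO*5 + EQ*4 + ILF*10 + EIF*7
UFP = 18*4 + 12*5 + 12*4 + 4*10 + 7*7
UFP = 72 + 60 + 48 + 40 + 49
UFP = 269

269


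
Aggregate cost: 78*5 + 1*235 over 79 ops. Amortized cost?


Formula: Amortized cost = Total cost / Operations
Total cost = (78 * 5) + (1 * 235)
Total cost = 390 + 235 = 625
Amortized = 625 / 79 = 7.9114

7.9114


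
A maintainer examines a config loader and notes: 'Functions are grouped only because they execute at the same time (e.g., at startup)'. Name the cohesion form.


Reasoning: Related by timing only
Type: Temporal cohesion

Temporal cohesion


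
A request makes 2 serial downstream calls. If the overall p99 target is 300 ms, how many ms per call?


Formula: per_stage = total_budget / stages
per_stage = 300 / 2
per_stage = 150.0 ms

150.0 ms


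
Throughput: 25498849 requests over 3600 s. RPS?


Formula: throughput = requests / seconds
throughput = 25498849 / 3600
throughput = 7083.01 requests/second

7083.01 requests/second


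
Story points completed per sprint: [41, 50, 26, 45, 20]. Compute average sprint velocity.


Formula: Avg velocity = Total points / Number of sprints
Points: [41, 50, 26, 45, 20]
Sum = 41 + 50 + 26 + 45 + 20 = 182
Avg velocity = 182 / 5 = 36.4 points/sprint

36.4 points/sprint


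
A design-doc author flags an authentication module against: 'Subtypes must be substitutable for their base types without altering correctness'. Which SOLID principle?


This describes the Liskov Substitution Principle (LSP)

Liskov Substitution Principle (LSP)
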